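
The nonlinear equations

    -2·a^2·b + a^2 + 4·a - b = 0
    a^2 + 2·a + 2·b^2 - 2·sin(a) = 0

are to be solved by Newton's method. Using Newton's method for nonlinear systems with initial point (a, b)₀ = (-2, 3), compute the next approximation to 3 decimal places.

(-1.302, 1.416)

At (-2, 3): F = (-31.000, 19.81859).
Jacobian J = [[-4·a·b + 2·a + 4, -2·a^2 - 1], [2·a - 2·cos(a) + 2, 4·b]].
At the point, J = [[24.000, -9.000], [-1.16771, 12.000]] (det J = 277.49064).
Solving J·Δ = −F gives Δ = (0.698, -1.584).
Then the next iterate is (a, b)₁ = (-1.302, 1.416).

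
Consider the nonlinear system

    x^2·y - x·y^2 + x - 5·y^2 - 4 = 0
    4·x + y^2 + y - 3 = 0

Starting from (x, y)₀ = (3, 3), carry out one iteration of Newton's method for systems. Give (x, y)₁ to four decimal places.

(0.8009, 1.2566)

At (3, 3): F = (-46.0000, 21.0000).
Jacobian J = [[2·x·y - y^2 + 1, x^2 - 2·x·y - 10·y], [4, 2·y + 1]].
At the point, J = [[10.0000, -39.0000], [4.0000, 7.0000]] (det J = 226.0000).
Solving J·Δ = −F gives Δ = (-2.1991, -1.7434).
Then the next iterate is (x, y)₁ = (0.8009, 1.2566).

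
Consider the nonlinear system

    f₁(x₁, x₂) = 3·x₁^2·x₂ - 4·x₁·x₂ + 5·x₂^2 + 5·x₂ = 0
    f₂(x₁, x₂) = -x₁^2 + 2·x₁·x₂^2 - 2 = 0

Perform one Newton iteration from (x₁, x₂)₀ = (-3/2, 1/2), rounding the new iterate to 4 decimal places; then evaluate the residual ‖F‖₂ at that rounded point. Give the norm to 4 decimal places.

4.0562

At (-3/2, 1/2): F = (10.1250, -5.0000).
Jacobian J = [[6·x₁·x₂ - 4·x₂, 3·x₁^2 - 4·x₁ + 10·x₂ + 5], [-2·x₁ + 2·x₂^2, 4·x₁·x₂]].
At the point, J = [[-6.5000, 22.7500], [3.5000, -3.0000]] (det J = -60.1250).
Solving J·Δ = −F gives Δ = (1.3867, -0.0489).
Then the next iterate is (x₁, x₂)₁ = (-0.1133, 0.4511).
Re-evaluating at (-0.1133, 0.4511): F = (3.494767, -2.058948), so ‖F‖₂ = 4.0562.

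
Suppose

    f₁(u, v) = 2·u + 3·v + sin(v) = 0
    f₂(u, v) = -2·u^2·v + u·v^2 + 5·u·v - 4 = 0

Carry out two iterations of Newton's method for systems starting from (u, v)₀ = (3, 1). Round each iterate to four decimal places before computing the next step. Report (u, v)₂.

(7.3781, -3.9953)

At (3, 1): F = (9.841471, -4.0000).
Jacobian J = [[2, cos(v) + 3], [-4·u·v + v^2 + 5·v, -2·u^2 + 2·u·v + 5·u]].
At the point, J = [[2.0000, 3.540302], [-6.0000, 3.0000]] (det J = 27.241814).
Solving J·Δ = −F gives Δ = (-1.6036, -1.8739).
Then the next iterate is (u, v)₁ = (1.3964, -0.8739).
Round to (1.3964, -0.8739) and repeat: F = (-0.595738, -5.627045), J = [[2.0000, 3.641841], [1.275457, 0.641506]].
Δ = (5.9817, -3.1214), so (u, v)₂ = (7.3781, -3.9953).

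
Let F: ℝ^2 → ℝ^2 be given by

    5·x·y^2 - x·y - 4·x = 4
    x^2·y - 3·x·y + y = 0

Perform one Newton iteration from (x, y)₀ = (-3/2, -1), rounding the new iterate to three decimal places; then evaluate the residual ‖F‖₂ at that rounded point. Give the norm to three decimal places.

At (-3/2, -1): F = (-7.000, -7.750).
Jacobian J = [[5·y^2 - y - 4, 10·x·y - x], [2·x·y - 3·y, x^2 - 3·x + 1]].
At the point, J = [[2.000, 16.500], [6.000, 7.750]] (det J = -83.500).
Solving J·Δ = −F gives Δ = (0.882, 0.317).
Then the next iterate is (x, y)₁ = (-0.618, -0.683).
Re-evaluating at (-0.618, -0.683): F = (-3.39155, -2.21014), so ‖F‖₂ = 4.048.

4.048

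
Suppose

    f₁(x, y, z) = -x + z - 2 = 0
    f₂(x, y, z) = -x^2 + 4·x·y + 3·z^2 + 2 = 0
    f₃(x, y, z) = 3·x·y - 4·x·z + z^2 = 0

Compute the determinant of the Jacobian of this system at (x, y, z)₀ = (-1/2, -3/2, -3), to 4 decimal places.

41.5000

J = [[-1, 0, 1], [-2·x + 4·y, 4·x, 6·z], [3·y - 4·z, 3·x, -4·x + 2·z]].
At the point, J = [[-1.0000, 0.0000, 1.0000], [-5.0000, -2.0000, -18.0000], [7.5000, -1.5000, -4.0000]].
det J = 41.5000.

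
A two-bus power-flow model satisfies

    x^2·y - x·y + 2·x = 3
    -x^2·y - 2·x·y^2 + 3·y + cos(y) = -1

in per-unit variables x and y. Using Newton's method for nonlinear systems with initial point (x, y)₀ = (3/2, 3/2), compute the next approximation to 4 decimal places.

At (3/2, 3/2): F = (1.1250, -4.554263).
Jacobian J = [[2·x·y - y + 2, x^2 - x], [-2·x·y - 2·y^2, -x^2 - 4·x·y - sin(y) + 3]].
At the point, J = [[5.0000, 0.7500], [-9.0000, -9.247495]] (det J = -39.487475).
Solving J·Δ = −F gives Δ = (-0.1770, -0.3203).
Then the next iterate is (x, y)₁ = (1.3230, 1.1797).

(1.3230, 1.1797)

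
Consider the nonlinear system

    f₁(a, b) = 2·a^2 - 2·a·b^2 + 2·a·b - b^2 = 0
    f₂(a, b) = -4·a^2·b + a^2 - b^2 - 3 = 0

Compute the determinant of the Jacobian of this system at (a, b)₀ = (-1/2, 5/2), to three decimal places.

66.000

J = [[4·a - 2·b^2 + 2·b, -4·a·b + 2·a - 2·b], [-8·a·b + 2·a, -4·a^2 - 2·b]].
At the point, J = [[-9.500, -1.000], [9.000, -6.000]].
det J = 66.000.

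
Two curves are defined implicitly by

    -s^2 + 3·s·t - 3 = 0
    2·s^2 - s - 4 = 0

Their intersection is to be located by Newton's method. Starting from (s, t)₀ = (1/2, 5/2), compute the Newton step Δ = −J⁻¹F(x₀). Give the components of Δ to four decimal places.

(4.0000, -17.6667)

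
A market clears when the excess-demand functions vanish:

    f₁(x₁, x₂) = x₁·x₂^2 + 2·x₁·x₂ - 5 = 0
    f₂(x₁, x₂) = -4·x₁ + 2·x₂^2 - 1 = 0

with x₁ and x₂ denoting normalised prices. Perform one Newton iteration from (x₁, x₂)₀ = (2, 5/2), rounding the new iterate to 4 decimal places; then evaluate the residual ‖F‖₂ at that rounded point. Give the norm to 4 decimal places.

4.0147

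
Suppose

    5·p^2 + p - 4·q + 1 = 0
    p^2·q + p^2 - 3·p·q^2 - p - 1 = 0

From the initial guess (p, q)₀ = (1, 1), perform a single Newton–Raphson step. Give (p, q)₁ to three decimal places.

At (1, 1): F = (3.000, -3.000).
Jacobian J = [[10·p + 1, -4], [2·p·q + 2·p - 3·q^2 - 1, p^2 - 6·p·q]].
At the point, J = [[11.000, -4.000], [0.000, -5.000]] (det J = -55.000).
Solving J·Δ = −F gives Δ = (-0.491, -0.600).
Then the next iterate is (p, q)₁ = (0.509, 0.400).

(0.509, 0.400)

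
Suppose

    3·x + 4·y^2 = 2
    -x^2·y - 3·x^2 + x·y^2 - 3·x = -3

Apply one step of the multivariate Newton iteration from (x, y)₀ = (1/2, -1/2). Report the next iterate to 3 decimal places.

At (1/2, -1/2): F = (0.500, 1.000).
Jacobian J = [[3, 8·y], [-2·x·y - 6·x + y^2 - 3, -x^2 + 2·x·y]].
At the point, J = [[3.000, -4.000], [-5.250, -0.750]] (det J = -23.250).
Solving J·Δ = −F gives Δ = (0.156, 0.242).
Then the next iterate is (x, y)₁ = (0.656, -0.258).

(0.656, -0.258)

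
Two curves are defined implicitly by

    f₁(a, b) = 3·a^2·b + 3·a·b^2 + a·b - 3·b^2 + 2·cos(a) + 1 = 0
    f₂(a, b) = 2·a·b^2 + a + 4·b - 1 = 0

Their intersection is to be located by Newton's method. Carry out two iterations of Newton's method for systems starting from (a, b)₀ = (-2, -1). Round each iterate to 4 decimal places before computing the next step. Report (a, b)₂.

At (-2, -1): F = (-18.832294, -11.0000).
Jacobian J = [[6·a·b + 3·b^2 + b - 2·sin(a), 3·a^2 + 6·a·b + a - 6·b], [2·b^2 + 1, 4·a·b + 4]].
At the point, J = [[15.818595, 28.0000], [3.0000, 12.0000]] (det J = 105.823138).
Solving J·Δ = −F gives Δ = (-0.7750, 1.1104).
Then the next iterate is (a, b)₁ = (-2.7750, 0.1104).
Round to (-2.7750, 0.1104) and repeat: F = (1.238948, -3.401044), J = [[-0.974322, 17.826315], [1.024376, 2.774560]].
Δ = (3.0560, 0.0975), so (a, b)₂ = (0.2810, 0.2079).

(0.2810, 0.2079)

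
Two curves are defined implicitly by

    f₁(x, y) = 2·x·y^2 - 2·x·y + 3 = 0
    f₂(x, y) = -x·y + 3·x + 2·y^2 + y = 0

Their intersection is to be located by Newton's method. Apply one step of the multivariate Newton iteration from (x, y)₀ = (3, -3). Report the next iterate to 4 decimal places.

(7.0000, 1.0714)

At (3, -3): F = (75.0000, 33.0000).
Jacobian J = [[2·y^2 - 2·y, 4·x·y - 2·x], [-y + 3, -x + 4·y + 1]].
At the point, J = [[24.0000, -42.0000], [6.0000, -14.0000]] (det J = -84.0000).
Solving J·Δ = −F gives Δ = (4.0000, 4.0714).
Then the next iterate is (x, y)₁ = (7.0000, 1.0714).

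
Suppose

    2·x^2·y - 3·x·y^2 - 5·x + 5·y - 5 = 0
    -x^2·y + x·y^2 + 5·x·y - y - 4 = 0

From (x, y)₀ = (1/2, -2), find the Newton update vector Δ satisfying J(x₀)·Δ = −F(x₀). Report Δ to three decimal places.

(-1.136, 0.057)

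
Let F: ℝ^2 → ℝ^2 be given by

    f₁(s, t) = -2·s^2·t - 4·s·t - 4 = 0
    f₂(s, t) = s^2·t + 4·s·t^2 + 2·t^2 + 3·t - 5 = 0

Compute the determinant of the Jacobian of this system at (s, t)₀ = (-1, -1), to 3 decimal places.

-12.000

J = [[-4·s·t - 4·t, -2·s^2 - 4·s], [2·s·t + 4·t^2, s^2 + 8·s·t + 4·t + 3]].
At the point, J = [[0.000, 2.000], [6.000, 8.000]].
det J = -12.000.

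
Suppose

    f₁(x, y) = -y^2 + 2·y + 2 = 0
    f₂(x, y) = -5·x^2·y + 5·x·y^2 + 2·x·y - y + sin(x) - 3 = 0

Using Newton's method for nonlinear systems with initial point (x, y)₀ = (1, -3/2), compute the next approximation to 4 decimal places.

At (1, -3/2): F = (-3.2500, 15.091471).
Jacobian J = [[0, -2·y + 2], [-10·x·y + 5·y^2 + 2·y + cos(x), -5·x^2 + 10·x·y + 2·x - 1]].
At the point, J = [[0.0000, 5.0000], [23.790302, -19.0000]] (det J = -118.951512).
Solving J·Δ = −F gives Δ = (-0.1152, 0.6500).
Then the next iterate is (x, y)₁ = (0.8848, -0.8500).

(0.8848, -0.8500)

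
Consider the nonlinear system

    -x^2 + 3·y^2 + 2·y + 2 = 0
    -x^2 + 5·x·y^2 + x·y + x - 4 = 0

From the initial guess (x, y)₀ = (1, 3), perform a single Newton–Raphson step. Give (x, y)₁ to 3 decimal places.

(1.174, 1.317)

At (1, 3): F = (34.000, 44.000).
Jacobian J = [[-2·x, 6·y + 2], [-2·x + 5·y^2 + y + 1, 10·x·y + x]].
At the point, J = [[-2.000, 20.000], [47.000, 31.000]] (det J = -1002.000).
Solving J·Δ = −F gives Δ = (0.174, -1.683).
Then the next iterate is (x, y)₁ = (1.174, 1.317).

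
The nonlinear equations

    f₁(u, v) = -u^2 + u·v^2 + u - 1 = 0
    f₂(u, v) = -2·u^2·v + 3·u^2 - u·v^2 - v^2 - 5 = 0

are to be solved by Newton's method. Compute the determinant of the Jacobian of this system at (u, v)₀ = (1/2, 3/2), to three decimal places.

-7.875

J = [[-2·u + v^2 + 1, 2·u·v], [-4·u·v + 6·u - v^2, -2·u^2 - 2·u·v - 2·v]].
At the point, J = [[2.250, 1.500], [-2.250, -5.000]].
det J = -7.875.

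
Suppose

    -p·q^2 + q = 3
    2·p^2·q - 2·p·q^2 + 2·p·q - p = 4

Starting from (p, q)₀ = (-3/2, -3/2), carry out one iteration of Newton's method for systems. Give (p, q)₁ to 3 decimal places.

At (-3/2, -3/2): F = (-1.125, 2.000).
Jacobian J = [[-q^2, -2·p·q + 1], [4·p·q - 2·q^2 + 2·q - 1, 2·p^2 - 4·p·q + 2·p]].
At the point, J = [[-2.250, -3.500], [0.500, -7.500]] (det J = 18.625).
Solving J·Δ = −F gives Δ = (-0.829, 0.211).
Then the next iterate is (p, q)₁ = (-2.329, -1.289).

(-2.329, -1.289)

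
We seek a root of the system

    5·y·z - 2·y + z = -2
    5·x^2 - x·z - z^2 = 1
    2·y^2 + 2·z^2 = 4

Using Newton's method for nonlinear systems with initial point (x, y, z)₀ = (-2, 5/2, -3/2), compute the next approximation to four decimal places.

At (-2, 5/2, -3/2): F = (-23.2500, 13.7500, 13.0000).
Jacobian J = [[0, 5·z - 2, 5·y + 1], [10·x - z, 0, -x - 2·z], [0, 4·y, 4·z]].
At the point, J = [[0.0000, -9.5000, 13.5000], [-18.5000, 0.0000, 5.0000], [0.0000, 10.0000, -6.0000]] (det J = -1443.0000).
Solving J·Δ = −F gives Δ = (1.1209, -0.4615, 1.3974).
Then the next iterate is (x, y, z)₁ = (-0.8791, 2.0385, -0.1026).

(-0.8791, 2.0385, -0.1026)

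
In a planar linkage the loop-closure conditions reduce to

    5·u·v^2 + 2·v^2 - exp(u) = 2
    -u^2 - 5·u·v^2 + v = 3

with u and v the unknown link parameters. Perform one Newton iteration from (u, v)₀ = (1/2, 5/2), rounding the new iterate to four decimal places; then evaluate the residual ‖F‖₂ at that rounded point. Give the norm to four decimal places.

8.4591

At (1/2, 5/2): F = (24.476279, -16.3750).
Jacobian J = [[5·v^2 - exp(u), 10·u·v + 4·v], [-2·u - 5·v^2, -10·u·v + 1]].
At the point, J = [[29.601279, 22.5000], [-32.2500, -11.5000]] (det J = 385.210295).
Solving J·Δ = −F gives Δ = (-0.2257, -0.7908).
Then the next iterate is (u, v)₁ = (0.2743, 1.7092).
Re-evaluating at (0.2743, 1.7092): F = (6.533771, -5.372692), so ‖F‖₂ = 8.4591.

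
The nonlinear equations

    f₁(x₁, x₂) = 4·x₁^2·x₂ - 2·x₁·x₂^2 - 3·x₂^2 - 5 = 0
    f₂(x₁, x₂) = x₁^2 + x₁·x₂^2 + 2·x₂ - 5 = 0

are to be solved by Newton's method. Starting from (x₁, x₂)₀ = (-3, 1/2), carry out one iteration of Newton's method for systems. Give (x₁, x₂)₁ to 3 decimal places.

(-2.242, 0.390)

At (-3, 1/2): F = (13.750, 4.250).
Jacobian J = [[8·x₁·x₂ - 2·x₂^2, 4·x₁^2 - 4·x₁·x₂ - 6·x₂], [2·x₁ + x₂^2, 2·x₁·x₂ + 2]].
At the point, J = [[-12.500, 39.000], [-5.750, -1.000]] (det J = 236.750).
Solving J·Δ = −F gives Δ = (0.758, -0.110).
Then the next iterate is (x₁, x₂)₁ = (-2.242, 0.390).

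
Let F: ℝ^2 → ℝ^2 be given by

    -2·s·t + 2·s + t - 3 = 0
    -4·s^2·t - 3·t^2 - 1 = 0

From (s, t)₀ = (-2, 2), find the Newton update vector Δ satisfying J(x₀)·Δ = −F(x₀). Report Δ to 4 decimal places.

At (-2, 2): F = (3.0000, -45.0000).
Jacobian J = [[-2·t + 2, -2·s + 1], [-8·s·t, -4·s^2 - 6·t]].
At the point, J = [[-2.0000, 5.0000], [32.0000, -28.0000]] (det J = -104.0000).
Solving J·Δ = −F gives Δ = (1.3558, -0.0577).

(1.3558, -0.0577)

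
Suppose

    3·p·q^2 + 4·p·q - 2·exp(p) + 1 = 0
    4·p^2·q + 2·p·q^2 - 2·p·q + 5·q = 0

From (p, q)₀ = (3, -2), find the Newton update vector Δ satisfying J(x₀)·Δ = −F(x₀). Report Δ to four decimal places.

(-1.1117, 0.5434)

At (3, -2): F = (-27.171074, -46.0000).
Jacobian J = [[3·q^2 + 4·q - 2·exp(p), 6·p·q + 4·p], [8·p·q + 2·q^2 - 2·q, 4·p^2 + 4·p·q - 2·p + 5]].
At the point, J = [[-36.171074, -24.0000], [-36.0000, 11.0000]] (det J = -1261.881812).
Solving J·Δ = −F gives Δ = (-1.1117, 0.5434).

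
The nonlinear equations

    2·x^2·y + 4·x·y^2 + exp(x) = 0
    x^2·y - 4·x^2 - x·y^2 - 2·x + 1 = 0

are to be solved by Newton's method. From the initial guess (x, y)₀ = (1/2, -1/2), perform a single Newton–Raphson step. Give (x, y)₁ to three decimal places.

(0.449, 0.710)

At (1/2, -1/2): F = (1.89872, -1.250).
Jacobian J = [[4·x·y + 4·y^2 + exp(x), 2·x^2 + 8·x·y], [2·x·y - 8·x - y^2 - 2, x^2 - 2·x·y]].
At the point, J = [[1.64872, -1.500], [-6.750, 0.750]] (det J = -8.88846).
Solving J·Δ = −F gives Δ = (-0.051, 1.210).
Then the next iterate is (x, y)₁ = (0.449, 0.710).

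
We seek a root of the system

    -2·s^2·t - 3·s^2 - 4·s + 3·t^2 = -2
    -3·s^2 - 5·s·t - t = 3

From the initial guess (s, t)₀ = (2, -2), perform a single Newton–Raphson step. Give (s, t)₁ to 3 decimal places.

(2.750, -1.500)

At (2, -2): F = (10.000, 7.000).
Jacobian J = [[-4·s·t - 6·s - 4, -2·s^2 + 6·t], [-6·s - 5·t, -5·s - 1]].
At the point, J = [[0.000, -20.000], [-2.000, -11.000]] (det J = -40.000).
Solving J·Δ = −F gives Δ = (0.750, 0.500).
Then the next iterate is (s, t)₁ = (2.750, -1.500).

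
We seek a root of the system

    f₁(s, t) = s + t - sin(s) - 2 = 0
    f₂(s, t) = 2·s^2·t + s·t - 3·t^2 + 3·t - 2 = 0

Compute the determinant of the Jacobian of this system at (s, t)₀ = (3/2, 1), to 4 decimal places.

J = [[-cos(s) + 1, 1], [4·s·t + t, 2·s^2 + s - 6·t + 3]].
At the point, J = [[0.929263, 1.0000], [7.0000, 3.0000]].
det J = -4.2122.

-4.2122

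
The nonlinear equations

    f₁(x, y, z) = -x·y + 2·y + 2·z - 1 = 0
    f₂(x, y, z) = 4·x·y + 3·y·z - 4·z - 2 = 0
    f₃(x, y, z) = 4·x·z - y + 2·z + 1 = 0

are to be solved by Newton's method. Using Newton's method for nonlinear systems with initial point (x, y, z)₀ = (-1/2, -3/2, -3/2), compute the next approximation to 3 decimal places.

(-0.864, 3.185, -3.208)

At (-1/2, -3/2, -3/2): F = (-7.750, 13.750, 2.500).
Jacobian J = [[-y, -x + 2, 2], [4·y, 4·x + 3·z, 3·y - 4], [4·z, -1, 4·x + 2]].
At the point, J = [[1.500, 2.500, 2.000], [-6.000, -6.500, -8.500], [-6.000, -1.000, 0.000]] (det J = 48.750).
Solving J·Δ = −F gives Δ = (-0.364, 4.685, -1.708).
Then the next iterate is (x, y, z)₁ = (-0.864, 3.185, -3.208).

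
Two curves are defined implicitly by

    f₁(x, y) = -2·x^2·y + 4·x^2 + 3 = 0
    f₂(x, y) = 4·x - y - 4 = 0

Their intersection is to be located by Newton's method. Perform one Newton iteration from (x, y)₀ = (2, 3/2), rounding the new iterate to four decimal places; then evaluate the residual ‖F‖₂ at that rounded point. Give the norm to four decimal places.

2.3260

At (2, 3/2): F = (7.0000, 2.5000).
Jacobian J = [[-4·x·y + 8·x, -2·x^2], [4, -1]].
At the point, J = [[4.0000, -8.0000], [4.0000, -1.0000]] (det J = 28.0000).
Solving J·Δ = −F gives Δ = (-0.4643, 0.6429).
Then the next iterate is (x, y)₁ = (1.5357, 2.1429).
Re-evaluating at (1.5357, 2.1429): F = (2.325977, -0.0001), so ‖F‖₂ = 2.3260.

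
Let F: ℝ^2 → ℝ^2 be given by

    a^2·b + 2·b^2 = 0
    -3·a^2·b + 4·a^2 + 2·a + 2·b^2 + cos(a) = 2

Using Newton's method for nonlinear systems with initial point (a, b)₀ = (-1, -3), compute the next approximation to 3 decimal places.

(-0.774, -1.513)

At (-1, -3): F = (15.000, 27.54030).
Jacobian J = [[2·a·b, a^2 + 4·b], [-6·a·b + 8·a - sin(a) + 2, -3·a^2 + 4·b]].
At the point, J = [[6.000, -11.000], [-23.15853, -15.000]] (det J = -344.74382).
Solving J·Δ = −F gives Δ = (0.226, 1.487).
Then the next iterate is (a, b)₁ = (-0.774, -1.513).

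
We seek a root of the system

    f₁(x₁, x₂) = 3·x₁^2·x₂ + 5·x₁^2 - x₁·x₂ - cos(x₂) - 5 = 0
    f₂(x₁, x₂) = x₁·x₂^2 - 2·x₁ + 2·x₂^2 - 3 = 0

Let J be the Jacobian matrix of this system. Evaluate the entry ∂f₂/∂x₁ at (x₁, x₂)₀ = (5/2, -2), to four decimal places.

∂f₂/∂x₁ = x₂^2 - 2.
At (5/2, -2) this is 2.0000.

2.0000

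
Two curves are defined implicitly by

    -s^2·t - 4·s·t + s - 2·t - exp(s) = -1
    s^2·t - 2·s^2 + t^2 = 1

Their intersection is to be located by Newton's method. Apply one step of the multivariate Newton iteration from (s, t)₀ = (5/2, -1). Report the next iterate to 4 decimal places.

(1.4346, -0.3483)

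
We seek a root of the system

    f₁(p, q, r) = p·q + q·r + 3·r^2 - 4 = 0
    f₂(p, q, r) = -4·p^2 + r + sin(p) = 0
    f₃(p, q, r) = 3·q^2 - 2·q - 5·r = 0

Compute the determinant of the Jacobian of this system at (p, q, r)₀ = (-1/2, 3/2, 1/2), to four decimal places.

143.1439

J = [[q, p + r, q + 6·r], [-8·p + cos(p), 0, 1], [0, 6·q - 2, -5]].
At the point, J = [[1.5000, 0.0000, 4.5000], [4.877583, 0.0000, 1.0000], [0.0000, 7.0000, -5.0000]].
det J = 143.1439.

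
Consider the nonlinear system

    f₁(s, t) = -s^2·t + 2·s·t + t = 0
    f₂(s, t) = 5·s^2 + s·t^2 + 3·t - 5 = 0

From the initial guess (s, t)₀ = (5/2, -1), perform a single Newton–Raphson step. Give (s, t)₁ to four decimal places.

At (5/2, -1): F = (0.2500, 25.7500).
Jacobian J = [[-2·s·t + 2·t, -s^2 + 2·s + 1], [10·s + t^2, 2·s·t + 3]].
At the point, J = [[3.0000, -0.2500], [26.0000, -2.0000]] (det J = 0.5000).
Solving J·Δ = −F gives Δ = (-11.8750, -141.5000).
Then the next iterate is (s, t)₁ = (-9.3750, -142.5000).

(-9.3750, -142.5000)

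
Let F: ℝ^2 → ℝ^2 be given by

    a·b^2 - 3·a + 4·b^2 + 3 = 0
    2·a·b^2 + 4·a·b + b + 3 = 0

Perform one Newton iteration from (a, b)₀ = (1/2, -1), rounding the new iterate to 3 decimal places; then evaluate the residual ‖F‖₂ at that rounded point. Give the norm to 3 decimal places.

0.841

At (1/2, -1): F = (6.000, 1.000).
Jacobian J = [[b^2 - 3, 2·a·b + 8·b], [2·b^2 + 4·b, 4·a·b + 4·a + 1]].
At the point, J = [[-2.000, -9.000], [-2.000, 1.000]] (det J = -20.000).
Solving J·Δ = −F gives Δ = (0.750, 0.500).
Then the next iterate is (a, b)₁ = (1.250, -0.500).
Re-evaluating at (1.250, -0.500): F = (0.56250, 0.625), so ‖F‖₂ = 0.841.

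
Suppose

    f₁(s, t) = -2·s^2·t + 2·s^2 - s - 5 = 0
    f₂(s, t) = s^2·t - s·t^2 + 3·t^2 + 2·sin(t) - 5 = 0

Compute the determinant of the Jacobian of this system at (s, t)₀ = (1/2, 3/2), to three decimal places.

-16.158

J = [[-4·s·t + 4·s - 1, -2·s^2], [2·s·t - t^2, s^2 - 2·s·t + 6·t + 2·cos(t)]].
At the point, J = [[-2.000, -0.500], [-0.750, 7.89147]].
det J = -16.158.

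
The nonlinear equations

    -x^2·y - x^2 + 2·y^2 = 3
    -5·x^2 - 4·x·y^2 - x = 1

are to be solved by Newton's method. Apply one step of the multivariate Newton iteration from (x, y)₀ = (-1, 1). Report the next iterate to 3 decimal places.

At (-1, 1): F = (-3.000, -1.000).
Jacobian J = [[-2·x·y - 2·x, -x^2 + 4·y], [-10·x - 4·y^2 - 1, -8·x·y]].
At the point, J = [[4.000, 3.000], [5.000, 8.000]] (det J = 17.000).
Solving J·Δ = −F gives Δ = (1.235, -0.647).
Then the next iterate is (x, y)₁ = (0.235, 0.353).

(0.235, 0.353)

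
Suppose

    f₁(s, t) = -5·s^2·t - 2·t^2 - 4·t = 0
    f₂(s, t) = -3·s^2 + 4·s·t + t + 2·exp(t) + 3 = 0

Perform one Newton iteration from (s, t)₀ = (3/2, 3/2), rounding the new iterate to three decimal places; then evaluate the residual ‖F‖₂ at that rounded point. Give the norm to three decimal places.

7.405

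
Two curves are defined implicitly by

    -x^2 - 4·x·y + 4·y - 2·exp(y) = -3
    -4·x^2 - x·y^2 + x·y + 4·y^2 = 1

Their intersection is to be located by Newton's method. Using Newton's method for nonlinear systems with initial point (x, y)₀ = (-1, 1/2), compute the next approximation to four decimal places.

(-0.2062, -0.0747)

At (-1, 1/2): F = (2.702557, -4.2500).
Jacobian J = [[-2·x - 4·y, -4·x - 2·exp(y) + 4], [-8·x - y^2 + y, -2·x·y + x + 8·y]].
At the point, J = [[0.0000, 4.702557], [8.2500, 4.0000]] (det J = -38.796099).
Solving J·Δ = −F gives Δ = (0.7938, -0.5747).
Then the next iterate is (x, y)₁ = (-0.2062, -0.0747).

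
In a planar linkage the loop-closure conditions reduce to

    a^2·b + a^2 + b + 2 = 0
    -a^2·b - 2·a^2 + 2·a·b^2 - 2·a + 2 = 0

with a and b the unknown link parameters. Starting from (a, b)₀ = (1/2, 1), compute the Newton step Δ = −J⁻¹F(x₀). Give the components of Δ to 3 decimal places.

At (1/2, 1): F = (3.500, 1.250).
Jacobian J = [[2·a·b + 2·a, a^2 + 1], [-2·a·b - 4·a + 2·b^2 - 2, -a^2 + 4·a·b]].
At the point, J = [[2.000, 1.250], [-3.000, 1.750]] (det J = 7.250).
Solving J·Δ = −F gives Δ = (-0.629, -1.793).

(-0.629, -1.793)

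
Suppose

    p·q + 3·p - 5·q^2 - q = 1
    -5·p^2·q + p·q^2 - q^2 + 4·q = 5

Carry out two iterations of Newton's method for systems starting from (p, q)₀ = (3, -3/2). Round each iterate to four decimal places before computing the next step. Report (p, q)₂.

(1.6391, -0.8570)

At (3, -3/2): F = (-6.2500, 61.0000).
Jacobian J = [[q + 3, p - 10·q - 1], [-10·p·q + q^2, -5·p^2 + 2·p·q - 2·q + 4]].
At the point, J = [[1.5000, 17.0000], [47.2500, -47.0000]] (det J = -873.7500).
Solving J·Δ = −F gives Δ = (-0.8506, 0.4427).
Then the next iterate is (p, q)₁ = (2.1494, -1.0573).
Round to (2.1494, -1.0573) and repeat: F = (-1.356477, 16.478904), J = [[1.9427, 11.7224], [23.843489, -21.530123]].
Δ = (-0.5103, 0.2003), so (p, q)₂ = (1.6391, -0.8570).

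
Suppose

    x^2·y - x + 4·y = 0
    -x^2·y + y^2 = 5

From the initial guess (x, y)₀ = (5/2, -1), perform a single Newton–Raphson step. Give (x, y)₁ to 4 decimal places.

At (5/2, -1): F = (-12.7500, 2.2500).
Jacobian J = [[2·x·y - 1, x^2 + 4], [-2·x·y, -x^2 + 2·y]].
At the point, J = [[-6.0000, 10.2500], [5.0000, -8.2500]] (det J = -1.7500).
Solving J·Δ = −F gives Δ = (46.9286, 28.7143).
Then the next iterate is (x, y)₁ = (49.4286, 27.7143).

(49.4286, 27.7143)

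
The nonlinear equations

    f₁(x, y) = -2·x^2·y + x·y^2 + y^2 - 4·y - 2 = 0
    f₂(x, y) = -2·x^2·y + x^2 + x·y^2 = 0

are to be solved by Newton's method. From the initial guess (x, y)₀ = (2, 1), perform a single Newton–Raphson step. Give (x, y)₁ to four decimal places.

(-1.2000, 2.9000)

At (2, 1): F = (-11.0000, -2.0000).
Jacobian J = [[-4·x·y + y^2, -2·x^2 + 2·x·y + 2·y - 4], [-4·x·y + 2·x + y^2, -2·x^2 + 2·x·y]].
At the point, J = [[-7.0000, -6.0000], [-3.0000, -4.0000]] (det J = 10.0000).
Solving J·Δ = −F gives Δ = (-3.2000, 1.9000).
Then the next iterate is (x, y)₁ = (-1.2000, 2.9000).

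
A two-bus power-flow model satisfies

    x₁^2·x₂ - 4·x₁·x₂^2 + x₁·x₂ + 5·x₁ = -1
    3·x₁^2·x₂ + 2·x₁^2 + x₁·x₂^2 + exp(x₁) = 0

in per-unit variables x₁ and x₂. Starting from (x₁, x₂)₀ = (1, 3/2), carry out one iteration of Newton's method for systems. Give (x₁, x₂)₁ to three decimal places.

(0.372, 1.469)

At (1, 3/2): F = (0.000, 11.46828).
Jacobian J = [[2·x₁·x₂ - 4·x₂^2 + x₂ + 5, x₁^2 - 8·x₁·x₂ + x₁], [6·x₁·x₂ + 4·x₁ + x₂^2 + exp(x₁), 3·x₁^2 + 2·x₁·x₂]].
At the point, J = [[0.500, -10.000], [17.96828, 6.000]] (det J = 182.68282).
Solving J·Δ = −F gives Δ = (-0.628, -0.031).
Then the next iterate is (x₁, x₂)₁ = (0.372, 1.469).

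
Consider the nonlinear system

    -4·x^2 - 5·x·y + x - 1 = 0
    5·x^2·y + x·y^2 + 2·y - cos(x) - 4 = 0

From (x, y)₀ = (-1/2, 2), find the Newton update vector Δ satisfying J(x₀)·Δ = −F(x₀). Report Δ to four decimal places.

(-0.4090, -1.8180)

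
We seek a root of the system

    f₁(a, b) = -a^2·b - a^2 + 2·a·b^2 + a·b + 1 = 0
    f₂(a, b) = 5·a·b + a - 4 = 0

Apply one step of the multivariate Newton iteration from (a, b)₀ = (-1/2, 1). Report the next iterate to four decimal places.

At (-1/2, 1): F = (-1.0000, -7.0000).
Jacobian J = [[-2·a·b - 2·a + 2·b^2 + b, -a^2 + 4·a·b + a], [5·b + 1, 5·a]].
At the point, J = [[5.0000, -2.7500], [6.0000, -2.5000]] (det J = 4.0000).
Solving J·Δ = −F gives Δ = (4.1875, 7.2500).
Then the next iterate is (a, b)₁ = (3.6875, 8.2500).

(3.6875, 8.2500)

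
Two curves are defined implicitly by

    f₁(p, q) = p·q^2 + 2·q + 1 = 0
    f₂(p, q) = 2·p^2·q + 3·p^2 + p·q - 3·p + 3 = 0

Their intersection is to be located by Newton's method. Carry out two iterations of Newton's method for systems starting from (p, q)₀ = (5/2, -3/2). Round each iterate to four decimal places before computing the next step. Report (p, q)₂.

(1.2534, -0.9880)

At (5/2, -3/2): F = (3.6250, -8.2500).
Jacobian J = [[q^2, 2·p·q + 2], [4·p·q + 6·p + q - 3, 2·p^2 + p]].
At the point, J = [[2.2500, -5.5000], [-4.5000, 15.0000]] (det J = 9.0000).
Solving J·Δ = −F gives Δ = (-1.0000, 0.2500).
Then the next iterate is (p, q)₁ = (1.5000, -1.2500).
Round to (1.5000, -1.2500) and repeat: F = (0.843750, -2.2500), J = [[1.5625, -1.7500], [-2.7500, 6.0000]].
Δ = (-0.2466, 0.2620), so (p, q)₂ = (1.2534, -0.9880).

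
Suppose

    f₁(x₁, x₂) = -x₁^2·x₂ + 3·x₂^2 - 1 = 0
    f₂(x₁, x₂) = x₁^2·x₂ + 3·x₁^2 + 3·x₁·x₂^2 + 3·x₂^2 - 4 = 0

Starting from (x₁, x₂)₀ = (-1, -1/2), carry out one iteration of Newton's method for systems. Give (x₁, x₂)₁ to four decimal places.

(-1.3194, -0.3576)

At (-1, -1/2): F = (0.2500, -1.5000).
Jacobian J = [[-2·x₁·x₂, -x₁^2 + 6·x₂], [2·x₁·x₂ + 6·x₁ + 3·x₂^2, x₁^2 + 6·x₁·x₂ + 6·x₂]].
At the point, J = [[-1.0000, -4.0000], [-4.2500, 1.0000]] (det J = -18.0000).
Solving J·Δ = −F gives Δ = (-0.3194, 0.1424).
Then the next iterate is (x₁, x₂)₁ = (-1.3194, -0.3576).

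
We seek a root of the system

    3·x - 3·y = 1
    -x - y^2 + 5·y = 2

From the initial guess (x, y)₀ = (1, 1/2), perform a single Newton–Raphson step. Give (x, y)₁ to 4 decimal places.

(1.0278, 0.6944)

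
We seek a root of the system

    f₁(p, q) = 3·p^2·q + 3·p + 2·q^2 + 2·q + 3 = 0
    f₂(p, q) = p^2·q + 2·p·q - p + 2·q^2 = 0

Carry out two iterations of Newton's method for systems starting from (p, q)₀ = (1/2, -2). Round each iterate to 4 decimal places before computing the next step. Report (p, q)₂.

(1.0063, -1.3665)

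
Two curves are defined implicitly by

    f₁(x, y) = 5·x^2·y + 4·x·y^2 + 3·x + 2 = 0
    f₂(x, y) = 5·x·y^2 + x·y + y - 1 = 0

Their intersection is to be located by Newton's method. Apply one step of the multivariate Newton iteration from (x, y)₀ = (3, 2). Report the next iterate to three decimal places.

At (3, 2): F = (149.000, 67.000).
Jacobian J = [[10·x·y + 4·y^2 + 3, 5·x^2 + 8·x·y], [5·y^2 + y, 10·x·y + x + 1]].
At the point, J = [[79.000, 93.000], [22.000, 64.000]] (det J = 3010.000).
Solving J·Δ = −F gives Δ = (-1.098, -0.669).
Then the next iterate is (x, y)₁ = (1.902, 1.331).

(1.902, 1.331)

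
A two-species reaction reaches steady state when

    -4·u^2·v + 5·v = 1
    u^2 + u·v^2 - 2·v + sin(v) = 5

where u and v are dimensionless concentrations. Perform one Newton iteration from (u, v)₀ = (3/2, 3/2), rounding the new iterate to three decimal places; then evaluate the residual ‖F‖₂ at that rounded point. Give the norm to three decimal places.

At (3/2, 3/2): F = (-7.000, -1.37751).
Jacobian J = [[-8·u·v, -4·u^2 + 5], [2·u + v^2, 2·u·v + cos(v) - 2]].
At the point, J = [[-18.000, -4.000], [5.250, 2.57074]] (det J = -25.27327).
Solving J·Δ = −F gives Δ = (-0.930, 2.435).
Then the next iterate is (u, v)₁ = (0.570, 3.935).
Re-evaluating at (0.570, 3.935): F = (13.56107, -4.43184), so ‖F‖₂ = 14.267.

14.267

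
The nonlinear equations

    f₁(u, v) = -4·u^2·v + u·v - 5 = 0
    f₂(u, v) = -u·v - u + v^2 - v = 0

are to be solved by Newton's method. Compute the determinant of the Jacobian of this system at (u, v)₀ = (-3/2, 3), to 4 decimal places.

211.5000

J = [[-8·u·v + v, -4·u^2 + u], [-v - 1, -u + 2·v - 1]].
At the point, J = [[39.0000, -10.5000], [-4.0000, 6.5000]].
det J = 211.5000.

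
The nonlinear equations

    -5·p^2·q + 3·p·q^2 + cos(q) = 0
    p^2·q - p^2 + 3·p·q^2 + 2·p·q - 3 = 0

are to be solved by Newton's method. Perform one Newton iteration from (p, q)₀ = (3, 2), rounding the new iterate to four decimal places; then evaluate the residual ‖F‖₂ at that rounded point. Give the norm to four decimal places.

At (3, 2): F = (-54.416147, 54.0000).
Jacobian J = [[-10·p·q + 3·q^2, -5·p^2 + 6·p·q - sin(q)], [2·p·q - 2·p + 3·q^2 + 2·q, p^2 + 6·p·q + 2·p]].
At the point, J = [[-48.0000, -9.909297], [22.0000, 51.0000]] (det J = -2229.995457).
Solving J·Δ = −F gives Δ = (-1.0045, -0.6255).
Then the next iterate is (p, q)₁ = (1.9955, 1.3745).
Re-evaluating at (1.9955, 1.3745): F = (-15.861399, 15.286893), so ‖F‖₂ = 22.0289.

22.0289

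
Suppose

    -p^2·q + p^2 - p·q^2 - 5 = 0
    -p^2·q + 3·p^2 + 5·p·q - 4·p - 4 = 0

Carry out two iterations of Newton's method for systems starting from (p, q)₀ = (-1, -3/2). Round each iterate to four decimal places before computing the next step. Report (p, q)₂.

At (-1, -3/2): F = (-0.2500, 12.0000).
Jacobian J = [[-2·p·q + 2·p - q^2, -p^2 - 2·p·q], [-2·p·q + 6·p + 5·q - 4, -p^2 + 5·p]].
At the point, J = [[-7.2500, -4.0000], [-20.5000, -6.0000]] (det J = -38.5000).
Solving J·Δ = −F gives Δ = (1.2857, -2.3929).
Then the next iterate is (p, q)₁ = (0.2857, -3.8929).
Round to (0.2857, -3.8929) and repeat: F = (-8.930309, -10.141178), J = [[-12.358867, 2.142779], [-19.525897, 1.346876]].
Δ = (-0.3851, 1.9465), so (p, q)₂ = (-0.0994, -1.9464).

(-0.0994, -1.9464)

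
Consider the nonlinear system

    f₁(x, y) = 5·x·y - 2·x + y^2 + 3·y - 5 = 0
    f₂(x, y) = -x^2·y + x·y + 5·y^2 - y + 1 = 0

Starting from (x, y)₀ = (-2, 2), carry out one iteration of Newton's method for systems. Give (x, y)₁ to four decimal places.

(-1.0896, 0.7612)

At (-2, 2): F = (-11.0000, 7.0000).
Jacobian J = [[5·y - 2, 5·x + 2·y + 3], [-2·x·y + y, -x^2 + x + 10·y - 1]].
At the point, J = [[8.0000, -3.0000], [10.0000, 13.0000]] (det J = 134.0000).
Solving J·Δ = −F gives Δ = (0.9104, -1.2388).
Then the next iterate is (x, y)₁ = (-1.0896, 0.7612).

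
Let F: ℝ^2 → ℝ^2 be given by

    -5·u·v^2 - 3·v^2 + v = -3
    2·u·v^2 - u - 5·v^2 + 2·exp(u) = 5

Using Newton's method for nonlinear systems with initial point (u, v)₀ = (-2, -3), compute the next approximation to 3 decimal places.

At (-2, -3): F = (63.000, -83.72933).
Jacobian J = [[-5·v^2, -10·u·v - 6·v + 1], [2·v^2 + 2·exp(u) - 1, 4·u·v - 10·v]].
At the point, J = [[-45.000, -41.000], [17.27067, 54.000]] (det J = -1721.90251).
Solving J·Δ = −F gives Δ = (-0.018, 1.556).
Then the next iterate is (u, v)₁ = (-2.018, -1.444).

(-2.018, -1.444)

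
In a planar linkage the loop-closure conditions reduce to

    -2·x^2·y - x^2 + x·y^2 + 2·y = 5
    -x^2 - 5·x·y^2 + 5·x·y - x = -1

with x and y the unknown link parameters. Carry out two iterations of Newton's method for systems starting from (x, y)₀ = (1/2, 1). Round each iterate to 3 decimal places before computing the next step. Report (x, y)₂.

(0.231, 1.843)

At (1/2, 1): F = (-3.250, 0.250).
Jacobian J = [[-4·x·y - 2·x + y^2, -2·x^2 + 2·x·y + 2], [-2·x - 5·y^2 + 5·y - 1, -10·x·y + 5·x]].
At the point, J = [[-2.000, 2.500], [-2.000, -2.500]] (det J = 10.000).
Solving J·Δ = −F gives Δ = (-0.750, 0.700).
Then the next iterate is (x, y)₁ = (-0.250, 1.700).
Round to (-0.250, 1.700) and repeat: F = (-2.59750, 2.675), J = [[5.090, 1.025], [-6.450, 3.000]].
Δ = (0.481, 0.143), so (x, y)₂ = (0.231, 1.843).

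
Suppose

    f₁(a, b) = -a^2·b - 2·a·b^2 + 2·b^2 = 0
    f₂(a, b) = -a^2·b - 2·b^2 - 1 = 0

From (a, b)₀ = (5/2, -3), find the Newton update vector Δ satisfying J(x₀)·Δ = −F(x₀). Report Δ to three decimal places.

(-0.230, 0.643)

At (5/2, -3): F = (-8.250, -0.250).
Jacobian J = [[-2·a·b - 2·b^2, -a^2 - 4·a·b + 4·b], [-2·a·b, -a^2 - 4·b]].
At the point, J = [[-3.000, 11.750], [15.000, 5.750]] (det J = -193.500).
Solving J·Δ = −F gives Δ = (-0.230, 0.643).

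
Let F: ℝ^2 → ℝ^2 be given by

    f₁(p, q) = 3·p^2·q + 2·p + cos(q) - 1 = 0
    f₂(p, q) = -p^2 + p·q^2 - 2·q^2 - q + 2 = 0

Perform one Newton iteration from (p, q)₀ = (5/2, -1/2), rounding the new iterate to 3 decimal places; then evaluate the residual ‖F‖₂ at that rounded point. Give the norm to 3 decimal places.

1.177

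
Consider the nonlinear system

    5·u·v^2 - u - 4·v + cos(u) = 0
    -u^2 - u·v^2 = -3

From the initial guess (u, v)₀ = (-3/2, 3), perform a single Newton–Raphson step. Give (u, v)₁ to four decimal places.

(-1.4719, 1.4354)

At (-3/2, 3): F = (-77.929263, 14.2500).
Jacobian J = [[5·v^2 - sin(u) - 1, 10·u·v - 4], [-2·u - v^2, -2·u·v]].
At the point, J = [[44.997495, -49.0000], [-6.0000, 9.0000]] (det J = 110.977455).
Solving J·Δ = −F gives Δ = (0.0281, -1.5646).
Then the next iterate is (u, v)₁ = (-1.4719, 1.4354).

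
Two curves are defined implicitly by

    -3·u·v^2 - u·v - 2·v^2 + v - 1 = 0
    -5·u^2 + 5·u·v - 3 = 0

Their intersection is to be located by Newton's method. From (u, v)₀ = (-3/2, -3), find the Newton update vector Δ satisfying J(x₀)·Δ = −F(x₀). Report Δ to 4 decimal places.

(0.0104, 1.1000)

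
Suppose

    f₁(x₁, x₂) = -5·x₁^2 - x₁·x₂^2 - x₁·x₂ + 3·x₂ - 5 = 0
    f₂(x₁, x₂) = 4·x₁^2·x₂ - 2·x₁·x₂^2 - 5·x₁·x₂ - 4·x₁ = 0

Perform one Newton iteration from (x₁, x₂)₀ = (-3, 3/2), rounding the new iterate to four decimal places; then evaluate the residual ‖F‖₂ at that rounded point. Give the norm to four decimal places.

At (-3, 3/2): F = (-34.2500, 102.0000).
Jacobian J = [[-10·x₁ - x₂^2 - x₂, -2·x₁·x₂ - x₁ + 3], [8·x₁·x₂ - 2·x₂^2 - 5·x₂ - 4, 4·x₁^2 - 4·x₁·x₂ - 5·x₁]].
At the point, J = [[26.2500, 15.0000], [-52.0000, 69.0000]] (det J = 2591.2500).
Solving J·Δ = −F gives Δ = (1.5025, -0.3460).
Then the next iterate is (x₁, x₂)₁ = (-1.4975, 1.1540).
Re-evaluating at (-1.4975, 1.1540): F = (-9.028172, 28.970473), so ‖F‖₂ = 30.3446.

30.3446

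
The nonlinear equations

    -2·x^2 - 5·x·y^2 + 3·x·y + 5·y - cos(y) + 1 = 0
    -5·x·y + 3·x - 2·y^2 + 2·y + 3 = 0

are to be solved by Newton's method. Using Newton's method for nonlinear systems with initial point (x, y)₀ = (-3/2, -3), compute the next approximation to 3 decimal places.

(-4.904, 2.083)

At (-3/2, -3): F = (63.48999, -48.000).
Jacobian J = [[-4·x - 5·y^2 + 3·y, -10·x·y + 3·x + sin(y) + 5], [-5·y + 3, -5·x - 4·y + 2]].
At the point, J = [[-48.000, -44.64112], [18.000, 21.500]] (det J = -228.45984).
Solving J·Δ = −F gives Δ = (-3.404, 5.083).
Then the next iterate is (x, y)₁ = (-4.904, 2.083).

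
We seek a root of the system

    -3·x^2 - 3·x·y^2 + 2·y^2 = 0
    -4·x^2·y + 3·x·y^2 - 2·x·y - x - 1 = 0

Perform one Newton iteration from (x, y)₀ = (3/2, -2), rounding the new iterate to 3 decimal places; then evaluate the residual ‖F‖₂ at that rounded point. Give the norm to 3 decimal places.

12.404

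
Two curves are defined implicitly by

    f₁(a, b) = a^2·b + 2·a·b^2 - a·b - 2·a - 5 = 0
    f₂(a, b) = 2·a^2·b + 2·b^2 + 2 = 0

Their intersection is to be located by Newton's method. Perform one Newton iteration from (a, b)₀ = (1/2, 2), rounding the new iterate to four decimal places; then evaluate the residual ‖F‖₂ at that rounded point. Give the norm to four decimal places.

At (1/2, 2): F = (-2.5000, 11.0000).
Jacobian J = [[2·a·b + 2·b^2 - b - 2, a^2 + 4·a·b - a], [4·a·b, 2·a^2 + 4·b]].
At the point, J = [[6.0000, 3.7500], [4.0000, 8.5000]] (det J = 36.0000).
Solving J·Δ = −F gives Δ = (1.7361, -2.1111).
Then the next iterate is (a, b)₁ = (2.2361, -0.1111).
Re-evaluating at (2.2361, -0.1111): F = (-9.724084, 0.913655), so ‖F‖₂ = 9.7669.

9.7669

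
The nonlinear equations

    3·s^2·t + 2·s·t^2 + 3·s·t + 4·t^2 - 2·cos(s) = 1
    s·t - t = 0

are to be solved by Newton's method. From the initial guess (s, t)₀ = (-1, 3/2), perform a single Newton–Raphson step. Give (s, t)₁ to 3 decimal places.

At (-1, 3/2): F = (2.41940, -3.000).
Jacobian J = [[6·s·t + 2·t^2 + 3·t + 2·sin(s), 3·s^2 + 4·s·t + 3·s + 8·t], [t, s - 1]].
At the point, J = [[-1.68294, 6.000], [1.500, -2.000]] (det J = -5.63412).
Solving J·Δ = −F gives Δ = (2.336, 0.252).
Then the next iterate is (s, t)₁ = (1.336, 1.752).

(1.336, 1.752)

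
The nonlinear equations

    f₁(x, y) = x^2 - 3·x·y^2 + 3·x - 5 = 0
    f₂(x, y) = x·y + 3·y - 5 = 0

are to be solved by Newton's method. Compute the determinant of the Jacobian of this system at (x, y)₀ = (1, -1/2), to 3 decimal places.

18.500

J = [[2·x - 3·y^2 + 3, -6·x·y], [y, x + 3]].
At the point, J = [[4.250, 3.000], [-0.500, 4.000]].
det J = 18.500.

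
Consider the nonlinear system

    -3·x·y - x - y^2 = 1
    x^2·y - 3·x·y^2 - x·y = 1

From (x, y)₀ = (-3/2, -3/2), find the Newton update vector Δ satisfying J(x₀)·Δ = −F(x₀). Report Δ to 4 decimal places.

At (-3/2, -3/2): F = (-8.5000, 3.5000).
Jacobian J = [[-3·y - 1, -3·x - 2·y], [2·x·y - 3·y^2 - y, x^2 - 6·x·y - x]].
At the point, J = [[3.5000, 7.5000], [-0.7500, -9.7500]] (det J = -28.5000).
Solving J·Δ = −F gives Δ = (1.9868, 0.2061).

(1.9868, 0.2061)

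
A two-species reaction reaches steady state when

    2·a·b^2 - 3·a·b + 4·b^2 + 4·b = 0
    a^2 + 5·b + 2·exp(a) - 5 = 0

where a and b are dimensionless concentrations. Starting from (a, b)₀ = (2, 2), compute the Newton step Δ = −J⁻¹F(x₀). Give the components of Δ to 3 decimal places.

(-1.036, -0.864)

At (2, 2): F = (28.000, 23.77811).
Jacobian J = [[2·b^2 - 3·b, 4·a·b - 3·a + 8·b + 4], [2·a + 2·exp(a), 5]].
At the point, J = [[2.000, 30.000], [18.77811, 5.000]] (det J = -553.34337).
Solving J·Δ = −F gives Δ = (-1.036, -0.864).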